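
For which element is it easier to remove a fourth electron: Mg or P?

P

After 3 electrons have been removed, what remains? Mg³⁺ is already 1 electron into the core; P³⁺ still has 2 valence electrons.
Pulling an electron out of a noble-gas core costs far more than removing a remaining valence electron, so Mg sits at the high end of IE_4.
The numbers (kJ/mol): Mg 10543, P 4964.
Overall IE_4 order: P < Mg.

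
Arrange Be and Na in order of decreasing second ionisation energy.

Na > Be

After 1 electron has been removed, what remains? Be⁺ still has 1 valence electron; Na⁺ is the bare [Ne] core.
Core electrons are held far more tightly than valence electrons, so Na tops the IE_2 order.
The numbers (kJ/mol): Be 1757, Na 4562.
Hence IE_2: Be < Na.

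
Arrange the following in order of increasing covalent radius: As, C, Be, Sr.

Be is in period 2, group 2; C is in period 2, group 14; As is in period 4, group 15; Sr is in period 5, group 2.
Radius decreases left→right (rising Z_eff, same n) and increases top→bottom (higher n).
Here both period and group differ, so the two effects have to be weighed against each other.
Be > C: Be lies to the left of C in period 2, so the across-period effect alone puts Be larger.
As > Be: the two effects oppose for this pair; the down-group effect wins (121 vs 102 pm).
Sr > As: both effects reinforce here, so Sr is clearly the larger of the two.
For reference (pm): Be 102, C 75, As 121, Sr 185.
So from smallest to largest: C < Be < As < Sr.

C < Be < As < Sr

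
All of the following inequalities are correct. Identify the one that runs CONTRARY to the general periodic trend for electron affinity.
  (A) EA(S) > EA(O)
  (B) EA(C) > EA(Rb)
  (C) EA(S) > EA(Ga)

The general trend: electron affinity increases across a period and decreases down a group.
(A) S (period 3, group 16) vs O (period 2, group 16): the stated order contradicts the simple trend.
(B) C (period 2, group 14) vs Rb (period 5, group 1): the stated order agrees with the simple trend.
(C) S (period 3, group 16) vs Ga (period 4, group 13): the stated order agrees with the simple trend.
The exception is (A): the compact 2p subshell of O repels the added electron more than S's larger 3p does.

(A)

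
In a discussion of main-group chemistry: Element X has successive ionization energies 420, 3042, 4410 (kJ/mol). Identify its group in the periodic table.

Look for the largest jump between consecutive ionization energies: IE2/IE1 ≈ 7.2, far larger than any earlier ratio.
That jump marks the point where a core electron is being removed. So the atom has 1 valence electron.
A main-group element with 1 valence electron is in group 1.

Group 1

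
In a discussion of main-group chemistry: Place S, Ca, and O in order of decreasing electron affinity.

S > O > Ca

O is in period 2, group 16; S is in period 3, group 16; Ca is in period 4, group 2.
Adding an electron releases more energy for atoms nearer the top right (short of the noble gases).
Here both period and group differ, so the two effects have to be weighed against each other.
O > Ca: relative to Ca, both the across-period and down-group shifts push O's electron affinity up.
S > O: this pair runs against the simple trend — see the exception note.
Note the exception: S has a higher electron affinity than O, contrary to the simple trend — the compact 2p subshell of O repels the added electron more than S's larger 3p does.
Tabulated electron affinity (kJ/mol): O 141, S 200, Ca 2.
So from highest to lowest: S > O > Ca.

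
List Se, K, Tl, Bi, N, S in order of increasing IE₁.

Removing the outermost electron gets harder across a period and easier down a group.
Here both period and group differ, so the two effects have to be weighed against each other.
Tl > K: period and group pull opposite ways; the across-period shift dominates (589 vs 419 kJ/mol).
Bi > Tl: both are in period 6; the period trend gives Bi the larger value.
Se > Bi: relative to Bi, both the across-period and down-group shifts push Se's first ionization energy up.
S > Se: S sits above Se in group 16, so the down-group effect alone puts S higher.
N > S: period and group pull opposite ways; the down-group shift dominates (1402 vs 1000 kJ/mol).
Tabulated first ionization energy (kJ/mol): N 1402, S 1000, K 419, Se 941, Tl 589, Bi 703.
So from lowest to highest: K < Tl < Bi < Se < S < N.

K, Tl, Bi, Se, S, N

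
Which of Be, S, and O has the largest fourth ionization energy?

Be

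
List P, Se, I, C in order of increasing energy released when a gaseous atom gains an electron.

C is in period 2, group 14; P is in period 3, group 15; Se is in period 4, group 16; I is in period 5, group 17.
Atoms with high Z_eff and room in the valence shell (especially the halogens) have the most exothermic electron affinities.
A diagonal step moves right (one effect) and down (the opposite effect) at once.
C > P: the two effects oppose for this pair; the down-group effect wins (122 vs 72 kJ/mol).
Se > C: the two effects oppose for this pair; the across-period effect wins (195 vs 122 kJ/mol).
I > Se: the two effects oppose for this pair; the across-period effect wins (295 vs 195 kJ/mol).
For reference (kJ/mol): C 122, P 72, Se 195, I 295.
So from lowest to highest: P < C < Se < I.

P, C, Se, I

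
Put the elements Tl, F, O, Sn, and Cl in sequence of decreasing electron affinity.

O is in period 2, group 16; F is in period 2, group 17; Cl is in period 3, group 17; Sn is in period 5, group 14; Tl is in period 6, group 13.
Electron affinity generally becomes more exothermic across a period toward the halogens and less exothermic down a group.
Here both period and group differ, so the two effects have to be weighed against each other.
Sn > Tl: relative to Tl, both the across-period and down-group shifts push Sn's electron affinity up.
O > Sn: relative to Sn, both the across-period and down-group shifts push O's electron affinity up.
F > O: F lies to the right of O in period 2, so the across-period effect alone puts F higher.
Cl > F: this pair runs against the simple trend — see the exception note.
Note the exception: Cl has a higher electron affinity than F, contrary to the simple trend — F's small 2p subshell makes the incoming electron feel strong e⁻–e⁻ repulsion, so Cl actually releases more energy on gaining an electron.
For reference (kJ/mol): O 141, F 328, Cl 349, Sn 107, Tl 19.
So from highest to lowest: Cl > F > O > Sn > Tl.

Cl > F > O > Sn > Tl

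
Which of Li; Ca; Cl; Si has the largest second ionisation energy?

After 1 electron has been removed, what remains? Li⁺ is the bare [He] core; Ca⁺ still has 1 valence electron; Cl⁺ still has 6 valence electrons; Si⁺ still has 3 valence electrons.
Pulling an electron out of a noble-gas core costs far more than removing a remaining valence electron, so Li sits at the high end of IE_2.
Valence configurations: Ca⁺ [Ar]4s¹, Cl⁺ [Ne]3s²3p⁴, Si⁺ [Ne]3s²3p¹.
Tabulated IE_2 (kJ/mol): Li 7298, Ca 1145, Cl 2298, Si 1577.
Hence IE_2: Ca < Si < Cl < Li.

Li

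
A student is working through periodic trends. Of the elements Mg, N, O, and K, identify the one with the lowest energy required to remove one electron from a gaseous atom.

K

N is in period 2, group 15; O is in period 2, group 16; Mg is in period 3, group 2; K is in period 4, group 1.
Removing the outermost electron gets harder across a period and easier down a group.
Neither a single period nor a single group — weigh both effects.
Mg > K: both effects reinforce here, so Mg is clearly the higher of the two.
O > Mg: relative to Mg, both the across-period and down-group shifts push O's first ionization energy up.
N > O: this pair runs against the simple trend — see the exception note.
Note the exception: N has a higher first ionization energy than O, contrary to the simple trend — pairing an electron in O's 2p⁴ costs repulsion energy, so O ionizes more easily than half-filled N (2p³).
Approximate values (kJ/mol): N 1402, O 1314, Mg 738, K 419.
The lowest energy required to remove one electron from a gaseous atom among these belongs to K.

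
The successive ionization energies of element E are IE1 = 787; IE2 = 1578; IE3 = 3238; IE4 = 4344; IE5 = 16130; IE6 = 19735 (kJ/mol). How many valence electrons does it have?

Look for the largest jump between consecutive ionization energies: IE5/IE4 ≈ 3.7, far larger than any earlier ratio.
That jump marks the point where a core electron is being removed. So the atom has 4 valence electrons.

4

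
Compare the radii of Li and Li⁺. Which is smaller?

Forming Li⁺ removes 1 electron from Li. Fewer electrons for the same nuclear charge means less shielding and a higher Z_eff on the remaining electrons, and for main-group metals the entire outer shell is lost.
A cation is smaller than its parent atom: Li⁺ < Li.

Li⁺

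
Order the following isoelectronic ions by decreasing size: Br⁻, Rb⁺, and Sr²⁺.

Br⁻ > Rb⁺ > Sr²⁺

All of these have 36 electrons, so size is governed by nuclear charge alone: the more protons, the stronger the pull on the same electron cloud, and the smaller the ion.
Nuclear charges: Sr²⁺ (Z=38), Rb⁺ (Z=37), Br⁻ (Z=35).
Largest to smallest: Br⁻ > Rb⁺ > Sr²⁺.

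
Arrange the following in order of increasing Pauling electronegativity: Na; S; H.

H is in period 1, group 1; Na is in period 3, group 1; S is in period 3, group 16.
Electronegativity increases across a period and decreases down a group, tracking effective nuclear charge and atomic size.
Neither a single period nor a single group — weigh both effects.
H > Na: they share group 1; the group trend gives H the larger value.
S > H: the two effects oppose for this pair; the across-period effect wins (2.58 vs 2.20).
For reference (Pauling): H 2.20, Na 0.93, S 2.58.
So from lowest to highest: Na < H < S.

Na, H, S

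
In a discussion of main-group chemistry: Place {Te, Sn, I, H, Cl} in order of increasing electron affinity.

H is in period 1, group 1; Cl is in period 3, group 17; Sn is in period 5, group 14; Te is in period 5, group 16; I is in period 5, group 17.
EA tends to increase across a period and decrease down a group, though the pattern is less regular than for IE or radius.
Here both period and group differ, so the two effects have to be weighed against each other.
Sn > H: the two effects oppose for this pair; the across-period effect wins (107 vs 73 kJ/mol).
Te > Sn: Te lies to the right of Sn in period 5, so the across-period effect alone puts Te higher.
I > Te: both are in period 5; the period trend gives I the larger value.
Cl > I: they share group 17; the group trend gives Cl the larger value.
For reference (kJ/mol): H 73, Cl 349, Sn 107, Te 190, I 295.
So from lowest to highest: H < Sn < Te < I < Cl.

H, Sn, Te, I, Cl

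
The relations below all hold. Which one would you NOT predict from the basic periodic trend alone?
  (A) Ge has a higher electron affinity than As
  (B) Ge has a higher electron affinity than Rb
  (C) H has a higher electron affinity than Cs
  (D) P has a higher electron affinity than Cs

(A)

The general trend: electron affinity increases across a period and decreases down a group.
(A) Ge (period 4, group 14) vs As (period 4, group 15): the stated order contradicts the simple trend.
(B) Ge (period 4, group 14) vs Rb (period 5, group 1): the stated order agrees with the simple trend.
(C) H (period 1, group 1) vs Cs (period 6, group 1): the stated order agrees with the simple trend.
(D) P (period 3, group 15) vs Cs (period 6, group 1): the stated order agrees with the simple trend.
The exception is (A): adding an electron to As's half-filled 4p³ is unfavourable, so Ge (4p²) has the more exothermic EA.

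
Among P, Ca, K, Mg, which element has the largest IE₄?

Mg

The fourth ionization energy removes an electron from the +3 ion. For each element: P³⁺ still has 2 valence electrons; Ca³⁺ is already 1 electron into the core; K³⁺ is already 2 electrons into the core; Mg³⁺ is already 1 electron into the core.
Pulling an electron out of a noble-gas core costs far more than removing a remaining valence electron, so K, Ca and Mg sit at the high end of IE_4.
Approximate IE_4 values (kJ/mol): P 4964, Ca 6491, K 5877, Mg 10543.
Overall IE_4 order: P < K < Ca < Mg.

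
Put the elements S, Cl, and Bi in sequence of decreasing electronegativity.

S is in period 3, group 16; Cl is in period 3, group 17; Bi is in period 6, group 15.
Atoms toward the upper right of the periodic table pull bonding electrons most strongly.
These span different periods and groups, so the two trends combine.
S > Bi: relative to Bi, both the across-period and down-group shifts push S's electronegativity up.
Cl > S: Cl lies to the right of S in period 3, so the across-period effect alone puts Cl higher.
Tabulated electronegativity (Pauling): S 2.58, Cl 3.16, Bi 2.02.
So from highest to lowest: Cl > S > Bi.

Cl > S > Bi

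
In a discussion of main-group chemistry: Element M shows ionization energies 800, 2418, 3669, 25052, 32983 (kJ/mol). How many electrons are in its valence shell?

Look for the largest jump between consecutive ionization energies: IE4/IE3 ≈ 6.8, far larger than any earlier ratio.
That jump marks the point where a core electron is being removed. So the atom has 3 valence electrons.

3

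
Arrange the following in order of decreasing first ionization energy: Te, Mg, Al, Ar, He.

He is in period 1, group 18; Mg is in period 3, group 2; Al is in period 3, group 13; Ar is in period 3, group 18; Te is in period 5, group 16.
First ionization energy rises across a period (greater Z_eff holds electrons more tightly) and falls down a group (valence electrons are farther from the nucleus).
Here both period and group differ, so the two effects have to be weighed against each other.
Mg > Al: this pair runs against the simple trend — see the exception note.
Te > Mg: period and group pull opposite ways; the across-period shift dominates (869 vs 738 kJ/mol).
Ar > Te: relative to Te, both the across-period and down-group shifts push Ar's first ionization energy up.
He > Ar: He sits above Ar in group 18, so the down-group effect alone puts He higher.
Note the exception: Mg has a higher first ionization energy than Al, contrary to the simple trend — Al's single 3p electron is easier to remove than one from Mg's filled 3s².
For reference (kJ/mol): He 2372, Mg 738, Al 578, Ar 1521, Te 869.
So from highest to lowest: He > Ar > Te > Mg > Al.

He > Ar > Te > Mg > Al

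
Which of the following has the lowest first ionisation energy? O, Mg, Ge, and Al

Across a period the outer electron is held more tightly (higher IE₁); down a group it sits in a higher shell, more shielded, and comes off more easily.
These span different periods and groups, so the two trends combine.
Mg > Al: this pair runs against the simple trend — see the exception note.
Ge > Mg: the two effects oppose for this pair; the across-period effect wins (762 vs 738 kJ/mol).
O > Ge: both effects reinforce here, so O is clearly the higher of the two.
Note the exception: Mg has a higher first ionization energy than Al, contrary to the simple trend — Al's single 3p electron is easier to remove than one from Mg's filled 3s².
For reference (kJ/mol): O 1314, Mg 738, Al 578, Ge 762.
The lowest first ionisation energy among these belongs to Al.

Al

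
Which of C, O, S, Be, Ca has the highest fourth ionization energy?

Be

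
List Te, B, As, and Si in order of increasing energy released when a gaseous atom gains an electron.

B is in period 2, group 13; Si is in period 3, group 14; As is in period 4, group 15; Te is in period 5, group 16.
Electron affinity generally becomes more exothermic across a period toward the halogens and less exothermic down a group.
A diagonal step moves right (one effect) and down (the opposite effect) at once.
As > B: period and group pull opposite ways; the across-period shift dominates (78 vs 27 kJ/mol).
Si > As: the two effects oppose for this pair; the down-group effect wins (134 vs 78 kJ/mol).
Te > Si: the two effects oppose for this pair; the across-period effect wins (190 vs 134 kJ/mol).
Approximate values (kJ/mol): B 27, Si 134, As 78, Te 190.
So from lowest to highest: B < As < Si < Te.

B, As, Si, Te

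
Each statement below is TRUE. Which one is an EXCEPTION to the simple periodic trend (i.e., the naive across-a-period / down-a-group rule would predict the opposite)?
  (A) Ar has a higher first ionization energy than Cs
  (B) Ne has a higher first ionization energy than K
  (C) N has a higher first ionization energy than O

(C)

The general trend: first ionization energy increases across a period and decreases down a group.
(A) Ar (period 3, group 18) vs Cs (period 6, group 1): the stated order agrees with the simple trend.
(B) Ne (period 2, group 18) vs K (period 4, group 1): the stated order agrees with the simple trend.
(C) N (period 2, group 15) vs O (period 2, group 16): the stated order contradicts the simple trend.
The exception is (C): pairing an electron in O's 2p⁴ costs repulsion energy, so O ionizes more easily than half-filled N (2p³).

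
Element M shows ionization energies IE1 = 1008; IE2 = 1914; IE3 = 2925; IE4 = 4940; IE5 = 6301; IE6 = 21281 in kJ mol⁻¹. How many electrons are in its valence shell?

Look for the largest jump between consecutive ionization energies: IE6/IE5 ≈ 3.4, far larger than any earlier ratio.
That jump marks the point where a core electron is being removed. So the atom has 5 valence electrons.

5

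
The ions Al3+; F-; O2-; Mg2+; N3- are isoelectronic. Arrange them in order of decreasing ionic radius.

N3-, O2-, F-, Mg2+, Al3+

All of these have 10 electrons, so size is governed by nuclear charge alone: the more protons, the stronger the pull on the same electron cloud, and the smaller the ion.
Nuclear charges: Al3+ (Z=13), Mg2+ (Z=12), F- (Z=9), O2- (Z=8), N3- (Z=7).
Largest to smallest: N3- > O2- > F- > Mg2+ > Al3+.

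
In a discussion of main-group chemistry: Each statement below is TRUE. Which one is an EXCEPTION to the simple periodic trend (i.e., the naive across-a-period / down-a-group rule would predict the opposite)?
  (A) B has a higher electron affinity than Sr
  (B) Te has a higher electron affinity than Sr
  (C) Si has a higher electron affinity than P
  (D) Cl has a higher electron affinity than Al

The general trend: electron affinity increases across a period and decreases down a group.
(A) B (period 2, group 13) vs Sr (period 5, group 2): the stated order agrees with the simple trend.
(B) Te (period 5, group 16) vs Sr (period 5, group 2): the stated order agrees with the simple trend.
(C) Si (period 3, group 14) vs P (period 3, group 15): the stated order contradicts the simple trend.
(D) Cl (period 3, group 17) vs Al (period 3, group 13): the stated order agrees with the simple trend.
The exception is (C): adding an electron to P's half-filled 3p³ is unfavourable, so Si (3p²) has the more exothermic EA.

(C)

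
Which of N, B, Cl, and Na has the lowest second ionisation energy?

The second ionization energy removes an electron from the +1 ion. For each element: N⁺ still has 4 valence electrons; B⁺ still has 2 valence electrons; Cl⁺ still has 6 valence electrons; Na⁺ is the bare [Ne] core.
Core electrons are held far more tightly than valence electrons, so Na tops the IE_2 order.
Valence configurations: N⁺ [He]2s²2p², B⁺ [He]2s², Cl⁺ [Ne]3s²3p⁴.
Approximate IE_2 values (kJ/mol): N 2856, B 2427, Cl 2298, Na 4562.
Hence IE_2: Cl < B < N < Na.

Cl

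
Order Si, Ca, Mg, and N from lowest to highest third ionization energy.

Si, N, Ca, Mg

After 2 electrons have been removed, what remains? Si²⁺ still has 2 valence electrons; Ca²⁺ is the bare [Ar] core; Mg²⁺ is the bare [Ne] core; N²⁺ still has 3 valence electrons.
Core electrons are held far more tightly than valence electrons, so Ca and Mg top the IE_3 order.
Valence configurations: Si²⁺ [Ne]3s², N²⁺ [He]2s²2p¹.
Approximate IE_3 values (kJ/mol): Si 3232, Ca 4912, Mg 7733, N 4578.
Putting it together, IE_3: Si < N < Ca < Mg.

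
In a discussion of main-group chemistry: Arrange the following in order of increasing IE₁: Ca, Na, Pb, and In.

First ionization energy rises across a period (greater Z_eff holds electrons more tightly) and falls down a group (valence electrons are farther from the nucleus).
These sit on a diagonal, where the across-period and down-group effects partly cancel.
In > Na: the two effects oppose for this pair; the across-period effect wins (558 vs 496 kJ/mol).
Ca > In: period and group pull opposite ways; the down-group shift dominates (590 vs 558 kJ/mol).
Pb > Ca: period and group pull opposite ways; the across-period shift dominates (716 vs 590 kJ/mol).
For reference (kJ/mol): Na 496, Ca 590, In 558, Pb 716.
So from lowest to highest: Na < In < Ca < Pb.

Na, In, Ca, Pb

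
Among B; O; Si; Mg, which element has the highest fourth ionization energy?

The fourth ionization energy removes an electron from the +3 ion. For each element: B³⁺ is the bare [He] core; O³⁺ still has 3 valence electrons; Si³⁺ still has 1 valence electron; Mg³⁺ is already 1 electron into the core.
Breaking into a closed-shell core is much more expensive than removing a leftover valence electron — Mg and B have the largest IE_4 here.
Valence configurations: O³⁺ [He]2s²2p¹, Si³⁺ [Ne]3s¹.
Approximate IE_4 values (kJ/mol): B 25026, O 7469, Si 4356, Mg 10543.
Overall IE_4 order: Si < O < Mg < B.

B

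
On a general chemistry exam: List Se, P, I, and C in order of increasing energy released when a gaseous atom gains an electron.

C is in period 2, group 14; P is in period 3, group 15; Se is in period 4, group 16; I is in period 5, group 17.
Atoms with high Z_eff and room in the valence shell (especially the halogens) have the most exothermic electron affinities.
These sit on a diagonal, where the across-period and down-group effects partly cancel.
C > P: period and group pull opposite ways; the down-group shift dominates (122 vs 72 kJ/mol).
Se > C: the two effects oppose for this pair; the across-period effect wins (195 vs 122 kJ/mol).
I > Se: the two effects oppose for this pair; the across-period effect wins (295 vs 195 kJ/mol).
Tabulated electron affinity (kJ/mol): C 122, P 72, Se 195, I 295.
So from lowest to highest: P < C < Se < I.

P < C < Se < I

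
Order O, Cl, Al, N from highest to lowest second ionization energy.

After 1 electron has been removed, what remains? O⁺ still has 5 valence electrons; Cl⁺ still has 6 valence electrons; Al⁺ still has 2 valence electrons; N⁺ still has 4 valence electrons.
All are still removing valence electrons, so compare the +1 ions as you would atoms: IE_2 generally rises across a period (higher Z_eff) and falls down a group (larger shell), subject to the usual subshell exceptions.
Valence configurations: O⁺ [He]2s²2p³, Cl⁺ [Ne]3s²3p⁴, Al⁺ [Ne]3s², N⁺ [He]2s²2p².
Approximate IE_2 values (kJ/mol): O 3388, Cl 2298, Al 1817, N 2856.
Overall IE_2 order: Al < Cl < N < O.

O > N > Cl > Al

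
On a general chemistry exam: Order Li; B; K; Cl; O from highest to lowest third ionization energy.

Li, O, K, Cl, B

After 2 electrons have been removed, what remains? Li²⁺ is already 1 electron into the core; B²⁺ still has 1 valence electron; K²⁺ is already 1 electron into the core; Cl²⁺ still has 5 valence electrons; O²⁺ still has 4 valence electrons.
Usually core removal costs more than valence removal, but here the competition is close: a tightly held n=2 valence electron can cost more to remove than an n=3 core electron, so the actual values have to decide it.
Valence configurations: B²⁺ [He]2s¹, Cl²⁺ [Ne]3s²3p³, O²⁺ [He]2s²2p².
Tabulated IE_3 (kJ/mol): Li 11815, B 3660, K 4420, Cl 3822, O 5300.
Hence IE_3: B < Cl < K < O < Li.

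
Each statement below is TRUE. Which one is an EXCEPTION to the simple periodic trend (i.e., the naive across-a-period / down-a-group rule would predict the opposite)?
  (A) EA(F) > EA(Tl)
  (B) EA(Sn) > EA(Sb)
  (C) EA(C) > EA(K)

The general trend: electron affinity increases across a period and decreases down a group.
(A) F (period 2, group 17) vs Tl (period 6, group 13): the stated order agrees with the simple trend.
(B) Sn (period 5, group 14) vs Sb (period 5, group 15): the stated order contradicts the simple trend.
(C) C (period 2, group 14) vs K (period 4, group 1): the stated order agrees with the simple trend.
The exception is (B): adding an electron to Sb's half-filled 5p³ is unfavourable, so Sn has the more exothermic EA.

(B)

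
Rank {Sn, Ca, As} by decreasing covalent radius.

Ca is in period 4, group 2; As is in period 4, group 15; Sn is in period 5, group 14.
Across a period the added protons contract the valence shell; down a group each new principal shell makes the atom larger.
Here both period and group differ, so the two effects have to be weighed against each other.
Sn > As: both effects reinforce here, so Sn is clearly the larger of the two.
Ca > Sn: period and group pull opposite ways; the across-period shift dominates (171 vs 140 pm).
Tabulated atomic radius (pm): Ca 171, As 121, Sn 140.
So from largest to smallest: Ca > Sn > As.

Ca, Sn, As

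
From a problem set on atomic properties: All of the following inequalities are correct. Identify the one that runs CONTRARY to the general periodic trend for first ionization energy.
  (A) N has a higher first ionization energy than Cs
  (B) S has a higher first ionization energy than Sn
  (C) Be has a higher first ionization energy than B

The general trend: first ionization energy increases across a period and decreases down a group.
(A) N (period 2, group 15) vs Cs (period 6, group 1): the stated order agrees with the simple trend.
(B) S (period 3, group 16) vs Sn (period 5, group 14): the stated order agrees with the simple trend.
(C) Be (period 2, group 2) vs B (period 2, group 13): the stated order contradicts the simple trend.
The exception is (C): removing B's lone 2p electron is easier than breaking Be's filled 2s².

(C)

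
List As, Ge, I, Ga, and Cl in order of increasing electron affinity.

Ga, As, Ge, I, Cl

Cl is in period 3, group 17; Ga is in period 4, group 13; Ge is in period 4, group 14; As is in period 4, group 15; I is in period 5, group 17.
Electron affinity generally becomes more exothermic across a period toward the halogens and less exothermic down a group.
Neither a single period nor a single group — weigh both effects.
As > Ga: As lies to the right of Ga in period 4, so the across-period effect alone puts As higher.
Ge > As: this pair runs against the simple trend — see the exception note.
I > Ge: the two effects oppose for this pair; the across-period effect wins (295 vs 119 kJ/mol).
Cl > I: Cl sits above I in group 17, so the down-group effect alone puts Cl higher.
Note the exception: Ge has a higher electron affinity than As, contrary to the simple trend — adding an electron to As's half-filled 4p³ is unfavourable, so Ge (4p²) has the more exothermic EA.
Approximate values (kJ/mol): Cl 349, Ga 29, Ge 119, As 78, I 295.
So from lowest to highest: Ga < As < Ge < I < Cl.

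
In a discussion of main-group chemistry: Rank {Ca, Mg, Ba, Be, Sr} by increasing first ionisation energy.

Ba < Sr < Ca < Mg < Be

Be is in period 2, group 2; Mg is in period 3, group 2; Ca is in period 4, group 2; Sr is in period 5, group 2; Ba is in period 6, group 2.
Removing the outermost electron gets harder across a period and easier down a group.
All are in group 2, so first ionization energy increases up the group.
So from lowest to highest: Ba < Sr < Ca < Mg < Be.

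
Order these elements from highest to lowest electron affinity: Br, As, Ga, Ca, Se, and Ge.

Br > Se > Ge > As > Ga > Ca

Electron affinity generally becomes more exothermic across a period toward the halogens and less exothermic down a group.
All lie in period 4; the across-period trend (electron affinity increases left to right) applies, with the exception below.
Note the exception: Ge has a higher electron affinity than As, contrary to the simple trend — adding an electron to As's half-filled 4p³ is unfavourable, so Ge (4p²) has the more exothermic EA.
Tabulated electron affinity (kJ/mol): Ca 2, Ga 29, Ge 119, As 78, Se 195, Br 325.
So from highest to lowest: Br > Se > Ge > As > Ga > Ca.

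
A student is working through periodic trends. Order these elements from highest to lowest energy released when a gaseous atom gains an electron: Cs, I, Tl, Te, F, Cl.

F is in period 2, group 17; Cl is in period 3, group 17; Te is in period 5, group 16; I is in period 5, group 17; Cs is in period 6, group 1; Tl is in period 6, group 13.
Electron affinity generally becomes more exothermic across a period toward the halogens and less exothermic down a group.
Here both period and group differ, so the two effects have to be weighed against each other.
Cs > Tl: this pair runs against the simple trend — see the exception note.
Te > Cs: both effects reinforce here, so Te is clearly the higher of the two.
I > Te: I lies to the right of Te in period 5, so the across-period effect alone puts I higher.
F > I: F sits above I in group 17, so the down-group effect alone puts F higher.
Cl > F: this pair runs against the simple trend — see the exception note.
Note the exception: Cs has a higher electron affinity than Tl, contrary to the simple trend — Tl's ns²np¹ configuration gives only a small electron affinity — the sparsely filled np subshell binds an added electron weakly.
Note the exception: Cl has a higher electron affinity than F, contrary to the simple trend — F's small 2p subshell makes the incoming electron feel strong e⁻–e⁻ repulsion, so Cl actually releases more energy on gaining an electron.
Approximate values (kJ/mol): F 328, Cl 349, Te 190, I 295, Cs 46, Tl 19.
So from highest to lowest: Cl > F > I > Te > Cs > Tl.

Cl > F > I > Te > Cs > Tl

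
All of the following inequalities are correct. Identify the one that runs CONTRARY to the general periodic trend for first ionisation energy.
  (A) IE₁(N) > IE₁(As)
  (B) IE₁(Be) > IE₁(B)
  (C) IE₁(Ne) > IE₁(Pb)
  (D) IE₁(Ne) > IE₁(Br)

The general trend: first ionisation energy increases across a period and decreases down a group.
(A) N (period 2, group 15) vs As (period 4, group 15): the stated order agrees with the simple trend.
(B) Be (period 2, group 2) vs B (period 2, group 13): the stated order contradicts the simple trend.
(C) Ne (period 2, group 18) vs Pb (period 6, group 14): the stated order agrees with the simple trend.
(D) Ne (period 2, group 18) vs Br (period 4, group 17): the stated order agrees with the simple trend.
The exception is (B): removing B's lone 2p electron is easier than breaking Be's filled 2s².

(B)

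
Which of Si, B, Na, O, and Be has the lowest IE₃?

The third ionization energy removes an electron from the +2 ion. For each element: Si²⁺ still has 2 valence electrons; B²⁺ still has 1 valence electron; Na²⁺ is already 1 electron into the core; O²⁺ still has 4 valence electrons; Be²⁺ is the bare [He] core.
Breaking into a closed-shell core is much more expensive than removing a leftover valence electron — Na and Be have the largest IE_3 here.
Valence configurations: Si²⁺ [Ne]3s², B²⁺ [He]2s¹, O²⁺ [He]2s²2p².
The numbers (kJ/mol): Si 3232, B 3660, Na 6910, O 5300, Be 14849.
Overall IE_3 order: Si < B < O < Na < Be.

Si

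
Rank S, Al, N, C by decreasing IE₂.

The second ionization energy removes an electron from the +1 ion. For each element: S⁺ still has 5 valence electrons; Al⁺ still has 2 valence electrons; N⁺ still has 4 valence electrons; C⁺ still has 3 valence electrons.
All are still removing valence electrons, so compare the +1 ions as you would atoms: IE_2 generally rises across a period (higher Z_eff) and falls down a group (larger shell), subject to the usual subshell exceptions.
Valence configurations: S⁺ [Ne]3s²3p³, Al⁺ [Ne]3s², N⁺ [He]2s²2p², C⁺ [He]2s²2p¹.
Tabulated IE_2 (kJ/mol): S 2252, Al 1817, N 2856, C 2353.
Overall IE_2 order: Al < S < C < N.

N > C > S > Al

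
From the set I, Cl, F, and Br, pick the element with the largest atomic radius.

I

F is in period 2, group 17; Cl is in period 3, group 17; Br is in period 4, group 17; I is in period 5, group 17.
Across a period the added protons contract the valence shell; down a group each new principal shell makes the atom larger.
All are in group 17, so atomic radius increases down the group.
The largest atomic radius among these belongs to I.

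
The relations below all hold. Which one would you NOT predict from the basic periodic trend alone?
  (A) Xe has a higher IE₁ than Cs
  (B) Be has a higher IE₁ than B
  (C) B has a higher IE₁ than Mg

(B)

The general trend: IE₁ increases across a period and decreases down a group.
(A) Xe (period 5, group 18) vs Cs (period 6, group 1): the stated order agrees with the simple trend.
(B) Be (period 2, group 2) vs B (period 2, group 13): the stated order contradicts the simple trend.
(C) B (period 2, group 13) vs Mg (period 3, group 2): the stated order agrees with the simple trend.
The exception is (B): removing B's lone 2p electron is easier than breaking Be's filled 2s².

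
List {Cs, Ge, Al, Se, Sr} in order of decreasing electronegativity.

Se > Ge > Al > Sr > Cs

Smaller atoms with higher effective nuclear charge are more electronegative.
Here both period and group differ, so the two effects have to be weighed against each other.
Sr > Cs: both effects reinforce here, so Sr is clearly the higher of the two.
Al > Sr: both effects reinforce here, so Al is clearly the higher of the two.
Ge > Al: the two effects oppose for this pair; the across-period effect wins (2.01 vs 1.61).
Se > Ge: both are in period 4; the period trend gives Se the larger value.
Approximate values (Pauling): Al 1.61, Ge 2.01, Se 2.55, Sr 0.95, Cs 0.79.
So from highest to lowest: Se > Ge > Al > Sr > Cs.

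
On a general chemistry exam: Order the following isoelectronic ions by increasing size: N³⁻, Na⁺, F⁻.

All of these have 10 electrons, so size is governed by nuclear charge alone: the more protons, the stronger the pull on the same electron cloud, and the smaller the ion.
Nuclear charges: Na⁺ (Z=11), F⁻ (Z=9), N³⁻ (Z=7).
Smallest to largest: Na⁺ < F⁻ < N³⁻.

Na⁺, F⁻, N³⁻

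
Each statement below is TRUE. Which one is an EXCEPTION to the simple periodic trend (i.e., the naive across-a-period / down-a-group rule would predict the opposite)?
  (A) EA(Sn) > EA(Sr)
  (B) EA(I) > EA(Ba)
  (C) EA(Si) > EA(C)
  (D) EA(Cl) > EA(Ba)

(C)

The general trend: electron affinity increases across a period and decreases down a group.
(A) Sn (period 5, group 14) vs Sr (period 5, group 2): the stated order agrees with the simple trend.
(B) I (period 5, group 17) vs Ba (period 6, group 2): the stated order agrees with the simple trend.
(C) Si (period 3, group 14) vs C (period 2, group 14): the stated order contradicts the simple trend.
(D) Cl (period 3, group 17) vs Ba (period 6, group 2): the stated order agrees with the simple trend.
The exception is (C): Si's larger, more diffuse 3p orbitals accept an added electron slightly more readily than C's compact 2p.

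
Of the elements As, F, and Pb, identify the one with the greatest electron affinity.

F

F is in period 2, group 17; As is in period 4, group 15; Pb is in period 6, group 14.
Atoms with high Z_eff and room in the valence shell (especially the halogens) have the most exothermic electron affinities.
These span different periods and groups, so the two trends combine.
As > Pb: both effects reinforce here, so As is clearly the higher of the two.
F > As: relative to As, both the across-period and down-group shifts push F's electron affinity up.
Tabulated electron affinity (kJ/mol): F 328, As 78, Pb 35.
The greatest electron affinity among these belongs to F.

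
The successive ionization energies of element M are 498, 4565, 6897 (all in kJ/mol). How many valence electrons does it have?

Look for the largest jump between consecutive ionization energies: IE2/IE1 ≈ 9.2, far larger than any earlier ratio.
That jump marks the point where a core electron is being removed. So the atom has 1 valence electron.

1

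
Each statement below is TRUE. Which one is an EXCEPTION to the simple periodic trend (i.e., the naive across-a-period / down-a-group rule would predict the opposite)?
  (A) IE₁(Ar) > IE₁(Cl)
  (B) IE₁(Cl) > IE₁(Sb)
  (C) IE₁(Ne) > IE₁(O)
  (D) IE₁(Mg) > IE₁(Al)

(D)

The general trend: IE₁ increases across a period and decreases down a group.
(A) Ar (period 3, group 18) vs Cl (period 3, group 17): the stated order agrees with the simple trend.
(B) Cl (period 3, group 17) vs Sb (period 5, group 15): the stated order agrees with the simple trend.
(C) Ne (period 2, group 18) vs O (period 2, group 16): the stated order agrees with the simple trend.
(D) Mg (period 3, group 2) vs Al (period 3, group 13): the stated order contradicts the simple trend.
The exception is (D): Al's single 3p electron is easier to remove than one from Mg's filled 3s².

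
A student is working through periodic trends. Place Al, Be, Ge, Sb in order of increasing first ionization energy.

Al, Ge, Sb, Be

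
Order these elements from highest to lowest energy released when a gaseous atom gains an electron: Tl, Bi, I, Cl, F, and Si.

Cl > F > I > Si > Bi > Tl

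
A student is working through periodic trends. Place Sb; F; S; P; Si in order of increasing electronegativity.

Si, Sb, P, S, F

F is in period 2, group 17; Si is in period 3, group 14; P is in period 3, group 15; S is in period 3, group 16; Sb is in period 5, group 15.
Atoms toward the upper right of the periodic table pull bonding electrons most strongly.
Here both period and group differ, so the two effects have to be weighed against each other.
Sb > Si: the two effects oppose for this pair; the across-period effect wins (2.05 vs 1.90).
P > Sb: they share group 15; the group trend gives P the larger value.
S > P: both are in period 3; the period trend gives S the larger value.
F > S: relative to S, both the across-period and down-group shifts push F's electronegativity up.
For reference (Pauling): F 3.98, Si 1.90, P 2.19, S 2.58, Sb 2.05.
So from lowest to highest: Si < Sb < P < S < F.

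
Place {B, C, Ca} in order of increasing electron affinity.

B is in period 2, group 13; C is in period 2, group 14; Ca is in period 4, group 2.
Atoms with high Z_eff and room in the valence shell (especially the halogens) have the most exothermic electron affinities.
Neither a single period nor a single group — weigh both effects.
B > Ca: both effects reinforce here, so B is clearly the higher of the two.
C > B: C lies to the right of B in period 2, so the across-period effect alone puts C higher.
Tabulated electron affinity (kJ/mol): B 27, C 122, Ca 2.
So from lowest to highest: Ca < B < C.

Ca, B, C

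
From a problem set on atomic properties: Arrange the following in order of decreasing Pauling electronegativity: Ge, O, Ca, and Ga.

O is in period 2, group 16; Ca is in period 4, group 2; Ga is in period 4, group 13; Ge is in period 4, group 14.
Smaller atoms with higher effective nuclear charge are more electronegative.
Neither a single period nor a single group — weigh both effects.
Ga > Ca: both are in period 4; the period trend gives Ga the larger value.
Ge > Ga: Ge lies to the right of Ga in period 4, so the across-period effect alone puts Ge higher.
O > Ge: both effects reinforce here, so O is clearly the higher of the two.
Tabulated electronegativity (Pauling): O 3.44, Ca 1.00, Ga 1.81, Ge 2.01.
So from highest to lowest: O > Ge > Ga > Ca.

O > Ge > Ga > Ca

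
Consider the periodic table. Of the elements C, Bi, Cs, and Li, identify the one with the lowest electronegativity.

Cs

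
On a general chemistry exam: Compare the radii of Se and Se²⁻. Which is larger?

Se²⁻

Forming Se²⁻ adds 2 electrons to Se. More electron–electron repulsion in the same shell, with unchanged nuclear charge, lets the cloud expand.
An anion is larger than its parent atom: Se²⁻ > Se.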